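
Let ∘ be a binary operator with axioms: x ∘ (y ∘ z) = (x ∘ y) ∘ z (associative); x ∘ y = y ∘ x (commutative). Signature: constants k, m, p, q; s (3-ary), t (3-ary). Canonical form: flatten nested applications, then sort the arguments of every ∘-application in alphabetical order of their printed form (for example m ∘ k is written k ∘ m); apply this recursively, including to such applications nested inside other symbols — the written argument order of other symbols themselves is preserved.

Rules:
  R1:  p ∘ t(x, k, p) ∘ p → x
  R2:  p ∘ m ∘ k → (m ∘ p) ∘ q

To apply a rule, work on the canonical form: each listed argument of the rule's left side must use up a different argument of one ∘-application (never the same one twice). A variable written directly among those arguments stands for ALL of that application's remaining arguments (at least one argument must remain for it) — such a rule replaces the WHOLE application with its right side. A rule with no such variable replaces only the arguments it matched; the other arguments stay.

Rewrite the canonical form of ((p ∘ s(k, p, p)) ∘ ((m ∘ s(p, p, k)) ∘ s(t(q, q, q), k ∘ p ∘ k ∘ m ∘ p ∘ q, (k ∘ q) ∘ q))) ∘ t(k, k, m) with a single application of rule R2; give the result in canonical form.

Canonical form:  m ∘ p ∘ s(k, p, p) ∘ s(p, p, k) ∘ s(t(q, q, q), k ∘ k ∘ m ∘ p ∘ p ∘ q, k ∘ q ∘ q) ∘ t(k, k, m)
R2 matches:  uses k, m, p
Result:  m ∘ p ∘ s(k, p, p) ∘ s(p, p, k) ∘ s(t(q, q, q), k ∘ m ∘ p ∘ p ∘ q ∘ q, k ∘ q ∘ q) ∘ t(k, k, m)

Answer: m ∘ p ∘ s(k, p, p) ∘ s(p, p, k) ∘ s(t(q, q, q), k ∘ m ∘ p ∘ p ∘ q ∘ q, k ∘ q ∘ q) ∘ t(k, k, m)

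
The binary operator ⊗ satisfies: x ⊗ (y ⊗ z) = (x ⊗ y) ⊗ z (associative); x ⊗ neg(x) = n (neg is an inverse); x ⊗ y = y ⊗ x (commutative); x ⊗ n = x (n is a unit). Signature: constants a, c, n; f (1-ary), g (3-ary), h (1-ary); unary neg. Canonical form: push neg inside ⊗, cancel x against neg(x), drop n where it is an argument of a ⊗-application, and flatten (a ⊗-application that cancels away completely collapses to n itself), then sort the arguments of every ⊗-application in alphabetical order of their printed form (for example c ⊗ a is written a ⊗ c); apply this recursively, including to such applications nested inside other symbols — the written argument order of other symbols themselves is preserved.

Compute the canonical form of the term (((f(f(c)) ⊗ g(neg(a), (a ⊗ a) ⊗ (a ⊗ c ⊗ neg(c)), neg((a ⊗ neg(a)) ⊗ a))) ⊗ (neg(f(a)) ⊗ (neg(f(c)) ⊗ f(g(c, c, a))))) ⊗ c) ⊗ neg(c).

Answer: f(f(c)) ⊗ f(g(c, c, a)) ⊗ g(neg(a), a ⊗ a ⊗ a, neg(a)) ⊗ neg(f(a)) ⊗ neg(f(c))

Derivation:
Push neg inside:  distribute neg over ⊗ and collapse double neg
Cancel:  c cancels
Collect terms:  f(f(c)) ⊗ g(neg(a), a ⊗ a ⊗ a, neg(a)) ⊗ neg(f(a)) ⊗ neg(f(c)) ⊗ f(g(c, c, a))
Sort:  f(f(c)) ⊗ f(g(c, c, a)) ⊗ g(neg(a), a ⊗ a ⊗ a, neg(a)) ⊗ neg(f(a)) ⊗ neg(f(c))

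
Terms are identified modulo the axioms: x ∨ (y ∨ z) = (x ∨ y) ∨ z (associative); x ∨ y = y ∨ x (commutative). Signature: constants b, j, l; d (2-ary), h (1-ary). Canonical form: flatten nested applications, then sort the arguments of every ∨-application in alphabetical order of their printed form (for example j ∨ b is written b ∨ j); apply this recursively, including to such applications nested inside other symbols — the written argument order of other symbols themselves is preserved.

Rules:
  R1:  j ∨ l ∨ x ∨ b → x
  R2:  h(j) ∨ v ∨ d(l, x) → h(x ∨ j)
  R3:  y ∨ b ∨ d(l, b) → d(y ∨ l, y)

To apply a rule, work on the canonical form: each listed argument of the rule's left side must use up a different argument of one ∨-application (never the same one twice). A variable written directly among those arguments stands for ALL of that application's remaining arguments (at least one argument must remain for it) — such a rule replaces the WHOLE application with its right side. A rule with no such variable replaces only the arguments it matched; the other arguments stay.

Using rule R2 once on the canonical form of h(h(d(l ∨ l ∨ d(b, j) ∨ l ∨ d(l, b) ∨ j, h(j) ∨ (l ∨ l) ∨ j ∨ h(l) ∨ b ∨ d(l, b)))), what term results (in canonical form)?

Canonical form:  h(h(d(d(b, j) ∨ d(l, b) ∨ j ∨ l ∨ l ∨ l, b ∨ d(l, b) ∨ h(j) ∨ h(l) ∨ j ∨ l ∨ l)))
R2 matches:  uses d(l, b), h(j);  v := b ∨ h(l) ∨ j ∨ l ∨ l, x := b
The variable takes the whole remainder — replace the entire application.
New term:  h(h(d(d(b, j) ∨ d(l, b) ∨ j ∨ l ∨ l ∨ l, h(b ∨ j))))

Answer: h(h(d(d(b, j) ∨ d(l, b) ∨ j ∨ l ∨ l ∨ l, h(b ∨ j))))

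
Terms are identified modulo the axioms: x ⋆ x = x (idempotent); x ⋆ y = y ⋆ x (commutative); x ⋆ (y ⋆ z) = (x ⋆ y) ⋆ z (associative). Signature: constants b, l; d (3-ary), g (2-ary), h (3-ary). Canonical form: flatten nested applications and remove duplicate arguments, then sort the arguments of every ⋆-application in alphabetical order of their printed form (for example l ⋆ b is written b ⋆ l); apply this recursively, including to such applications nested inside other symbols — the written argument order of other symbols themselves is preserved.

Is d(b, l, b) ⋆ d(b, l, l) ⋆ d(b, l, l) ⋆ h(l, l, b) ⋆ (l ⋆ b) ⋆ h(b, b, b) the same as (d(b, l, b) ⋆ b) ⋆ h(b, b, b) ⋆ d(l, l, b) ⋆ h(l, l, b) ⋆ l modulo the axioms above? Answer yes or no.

Left:  d(b, l, b) ⋆ d(b, l, l) ⋆ d(b, l, l) ⋆ h(l, l, b) ⋆ (l ⋆ b) ⋆ h(b, b, b)
  Merge nested applications:  d(b, l, b) ⋆ d(b, l, l) ⋆ d(b, l, l) ⋆ h(l, l, b) ⋆ l ⋆ b ⋆ h(b, b, b)
  Deduplicate:  drop duplicate d(b, l, l)
  Sort:  b ⋆ d(b, l, b) ⋆ d(b, l, l) ⋆ h(b, b, b) ⋆ h(l, l, b) ⋆ l
Right:  (d(b, l, b) ⋆ b) ⋆ h(b, b, b) ⋆ d(l, l, b) ⋆ h(l, l, b) ⋆ l
  Un-nest:  d(b, l, b) ⋆ b ⋆ h(b, b, b) ⋆ d(l, l, b) ⋆ h(l, l, b) ⋆ l
  Order the arguments:  b ⋆ d(b, l, b) ⋆ d(l, l, b) ⋆ h(b, b, b) ⋆ h(l, l, b) ⋆ l

Answer: no — b ⋆ d(b, l, b) ⋆ d(b, l, l) ⋆ h(b, b, b) ⋆ h(l, l, b) ⋆ l vs b ⋆ d(b, l, b) ⋆ d(l, l, b) ⋆ h(b, b, b) ⋆ h(l, l, b) ⋆ l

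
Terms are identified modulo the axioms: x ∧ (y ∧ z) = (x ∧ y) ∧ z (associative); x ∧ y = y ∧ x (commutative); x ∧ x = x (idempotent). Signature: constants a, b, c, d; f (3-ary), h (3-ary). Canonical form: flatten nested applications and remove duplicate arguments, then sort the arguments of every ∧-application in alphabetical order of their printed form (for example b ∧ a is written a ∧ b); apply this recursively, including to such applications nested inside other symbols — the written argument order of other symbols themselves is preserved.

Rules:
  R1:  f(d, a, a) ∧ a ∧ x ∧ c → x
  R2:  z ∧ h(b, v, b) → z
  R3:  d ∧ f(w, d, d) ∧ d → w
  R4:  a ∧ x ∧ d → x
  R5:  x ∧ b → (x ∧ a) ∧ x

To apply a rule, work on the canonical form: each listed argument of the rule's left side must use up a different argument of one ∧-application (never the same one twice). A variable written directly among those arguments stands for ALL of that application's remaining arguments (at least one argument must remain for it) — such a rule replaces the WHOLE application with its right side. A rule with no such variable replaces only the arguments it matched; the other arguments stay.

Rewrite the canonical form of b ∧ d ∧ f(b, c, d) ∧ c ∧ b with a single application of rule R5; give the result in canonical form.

Canonical form:  b ∧ c ∧ d ∧ f(b, c, d)
R5 matches:  uses b;  x := c ∧ d ∧ f(b, c, d)
The variable takes the whole remainder — replace the entire application.
New term:  a ∧ c ∧ d ∧ f(b, c, d)

Answer: a ∧ c ∧ d ∧ f(b, c, d)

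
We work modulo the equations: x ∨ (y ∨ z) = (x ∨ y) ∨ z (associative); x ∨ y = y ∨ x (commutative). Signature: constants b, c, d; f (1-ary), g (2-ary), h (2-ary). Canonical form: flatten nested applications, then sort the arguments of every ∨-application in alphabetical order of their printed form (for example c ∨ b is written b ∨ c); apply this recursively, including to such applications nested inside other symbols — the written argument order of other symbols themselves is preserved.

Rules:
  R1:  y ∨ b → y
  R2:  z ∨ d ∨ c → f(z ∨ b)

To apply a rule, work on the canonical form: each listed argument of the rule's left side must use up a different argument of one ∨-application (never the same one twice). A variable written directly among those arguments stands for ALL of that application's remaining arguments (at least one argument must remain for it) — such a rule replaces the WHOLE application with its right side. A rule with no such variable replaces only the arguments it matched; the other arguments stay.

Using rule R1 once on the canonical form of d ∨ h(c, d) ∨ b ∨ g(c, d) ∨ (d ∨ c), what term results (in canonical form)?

Answer: c ∨ d ∨ d ∨ g(c, d) ∨ h(c, d)

Derivation:
Canonical form:  b ∨ c ∨ d ∨ d ∨ g(c, d) ∨ h(c, d)
R1 matches:  uses b;  y := c ∨ d ∨ d ∨ g(c, d) ∨ h(c, d)
Every leftover argument binds to the variable; the entire application is replaced.
New term:  c ∨ d ∨ d ∨ g(c, d) ∨ h(c, d)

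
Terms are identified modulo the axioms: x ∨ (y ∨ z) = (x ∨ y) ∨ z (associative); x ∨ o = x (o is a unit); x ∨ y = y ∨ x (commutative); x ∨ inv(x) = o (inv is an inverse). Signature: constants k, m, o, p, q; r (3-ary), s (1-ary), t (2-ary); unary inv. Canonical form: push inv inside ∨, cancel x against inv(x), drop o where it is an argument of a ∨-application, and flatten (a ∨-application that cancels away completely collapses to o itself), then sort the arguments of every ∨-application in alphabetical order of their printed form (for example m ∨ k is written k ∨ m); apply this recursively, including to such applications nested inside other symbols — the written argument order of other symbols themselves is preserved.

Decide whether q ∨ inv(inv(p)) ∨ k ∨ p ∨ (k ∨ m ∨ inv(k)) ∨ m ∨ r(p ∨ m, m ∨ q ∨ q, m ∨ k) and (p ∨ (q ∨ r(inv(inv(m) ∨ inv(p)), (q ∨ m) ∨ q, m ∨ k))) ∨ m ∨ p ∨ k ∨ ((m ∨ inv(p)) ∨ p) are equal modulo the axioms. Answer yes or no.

Answer: yes — both canonical forms are k ∨ m ∨ m ∨ p ∨ p ∨ q ∨ r(m ∨ p, m ∨ q ∨ q, k ∨ m)

Derivation:
Left:  q ∨ inv(inv(p)) ∨ k ∨ p ∨ (k ∨ m ∨ inv(k)) ∨ m ∨ r(p ∨ m, m ∨ q ∨ q, m ∨ k)
  Push inv inside:  distribute inv over ∨ and collapse double inv
  Collect terms:  q ∨ p ∨ p ∨ k ∨ m ∨ m ∨ r(m ∨ p, m ∨ q ∨ q, k ∨ m)
  Order the arguments:  k ∨ m ∨ m ∨ p ∨ p ∨ q ∨ r(m ∨ p, m ∨ q ∨ q, k ∨ m)
Right:  (p ∨ (q ∨ r(inv(inv(m) ∨ inv(p)), (q ∨ m) ∨ q, m ∨ k))) ∨ m ∨ p ∨ k ∨ ((m ∨ inv(p)) ∨ p)
  Push inv inside:  distribute inv over ∨ and collapse double inv
  Collect terms:  p ∨ p ∨ q ∨ r(m ∨ p, m ∨ q ∨ q, k ∨ m) ∨ m ∨ m ∨ k
  Sort arguments:  k ∨ m ∨ m ∨ p ∨ p ∨ q ∨ r(m ∨ p, m ∨ q ∨ q, k ∨ m)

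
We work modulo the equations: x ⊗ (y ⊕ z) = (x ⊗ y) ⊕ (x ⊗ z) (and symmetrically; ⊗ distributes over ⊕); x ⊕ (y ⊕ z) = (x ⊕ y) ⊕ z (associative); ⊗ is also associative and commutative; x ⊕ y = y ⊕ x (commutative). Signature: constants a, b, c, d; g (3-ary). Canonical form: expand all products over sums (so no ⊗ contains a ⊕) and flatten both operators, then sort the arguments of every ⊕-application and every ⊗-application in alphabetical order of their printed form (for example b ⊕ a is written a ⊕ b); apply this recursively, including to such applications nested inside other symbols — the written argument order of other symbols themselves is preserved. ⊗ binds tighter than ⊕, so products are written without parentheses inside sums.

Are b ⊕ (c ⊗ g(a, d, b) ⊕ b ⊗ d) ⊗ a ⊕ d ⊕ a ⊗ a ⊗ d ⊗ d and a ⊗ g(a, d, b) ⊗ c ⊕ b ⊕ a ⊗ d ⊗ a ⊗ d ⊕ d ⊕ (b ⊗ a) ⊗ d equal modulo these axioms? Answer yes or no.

Answer: yes — both canonical forms are a ⊗ a ⊗ d ⊗ d ⊕ a ⊗ b ⊗ d ⊕ a ⊗ c ⊗ g(a, d, b) ⊕ b ⊕ d

Derivation:
Left:  b ⊕ (c ⊗ g(a, d, b) ⊕ b ⊗ d) ⊗ a ⊕ d ⊕ a ⊗ a ⊗ d ⊗ d
  Expand:  b ⊕ a ⊗ c ⊗ g(a, d, b) ⊕ a ⊗ b ⊗ d ⊕ d ⊕ a ⊗ a ⊗ d ⊗ d
  Sort arguments:  a ⊗ a ⊗ d ⊗ d ⊕ a ⊗ b ⊗ d ⊕ a ⊗ c ⊗ g(a, d, b) ⊕ b ⊕ d
Right:  a ⊗ g(a, d, b) ⊗ c ⊕ b ⊕ a ⊗ d ⊗ a ⊗ d ⊕ d ⊕ (b ⊗ a) ⊗ d
  Flatten:  a ⊗ c ⊗ g(a, d, b) ⊕ b ⊕ a ⊗ a ⊗ d ⊗ d ⊕ d ⊕ a ⊗ b ⊗ d
  Sort:  a ⊗ a ⊗ d ⊗ d ⊕ a ⊗ b ⊗ d ⊕ a ⊗ c ⊗ g(a, d, b) ⊕ b ⊕ d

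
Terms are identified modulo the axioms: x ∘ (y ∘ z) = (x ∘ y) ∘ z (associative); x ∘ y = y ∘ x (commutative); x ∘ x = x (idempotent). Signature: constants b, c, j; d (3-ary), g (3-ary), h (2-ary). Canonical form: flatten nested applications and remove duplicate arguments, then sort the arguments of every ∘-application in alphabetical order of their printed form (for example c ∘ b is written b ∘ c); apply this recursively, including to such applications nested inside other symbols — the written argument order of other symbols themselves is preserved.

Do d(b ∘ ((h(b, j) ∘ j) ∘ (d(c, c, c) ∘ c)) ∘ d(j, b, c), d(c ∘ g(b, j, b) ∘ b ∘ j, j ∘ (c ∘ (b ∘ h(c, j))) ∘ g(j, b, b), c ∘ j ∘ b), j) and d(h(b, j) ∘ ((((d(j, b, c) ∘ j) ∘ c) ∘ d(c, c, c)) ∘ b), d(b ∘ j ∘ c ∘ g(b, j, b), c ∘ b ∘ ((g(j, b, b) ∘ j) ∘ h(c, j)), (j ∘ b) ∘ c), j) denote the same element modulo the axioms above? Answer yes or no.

Answer: yes — both canonical forms are d(b ∘ c ∘ d(c, c, c) ∘ d(j, b, c) ∘ h(b, j) ∘ j, d(b ∘ c ∘ g(b, j, b) ∘ j, b ∘ c ∘ g(j, b, b) ∘ h(c, j) ∘ j, b ∘ c ∘ j), j)

Derivation:
Left:  d(b ∘ ((h(b, j) ∘ j) ∘ (d(c, c, c) ∘ c)) ∘ d(j, b, c), d(c ∘ g(b, j, b) ∘ b ∘ j, j ∘ (c ∘ (b ∘ h(c, j))) ∘ g(j, b, b), c ∘ j ∘ b), j)
  Descend into:  b ∘ ((h(b, j) ∘ j) ∘ (d(c, c, c) ∘ c)) ∘ d(j, b, c)
  Merge nested applications:  b ∘ h(b, j) ∘ j ∘ d(c, c, c) ∘ c ∘ d(j, b, c)
  Order the arguments:  b ∘ c ∘ d(c, c, c) ∘ d(j, b, c) ∘ h(b, j) ∘ j
  Rebuild:  d(b ∘ c ∘ d(c, c, c) ∘ d(j, b, c) ∘ h(b, j) ∘ j, d(b ∘ c ∘ g(b, j, b) ∘ j, b ∘ c ∘ g(j, b, b) ∘ h(c, j) ∘ j, b ∘ c ∘ j), j)
Right:  d(h(b, j) ∘ ((((d(j, b, c) ∘ j) ∘ c) ∘ d(c, c, c)) ∘ b), d(b ∘ j ∘ c ∘ g(b, j, b), c ∘ b ∘ ((g(j, b, b) ∘ j) ∘ h(c, j)), (j ∘ b) ∘ c), j)
  Descend into:  h(b, j) ∘ ((((d(j, b, c) ∘ j) ∘ c) ∘ d(c, c, c)) ∘ b)
  Un-nest:  h(b, j) ∘ d(j, b, c) ∘ j ∘ c ∘ d(c, c, c) ∘ b
  Sort arguments:  b ∘ c ∘ d(c, c, c) ∘ d(j, b, c) ∘ h(b, j) ∘ j
  Reassemble:  d(b ∘ c ∘ d(c, c, c) ∘ d(j, b, c) ∘ h(b, j) ∘ j, d(b ∘ c ∘ g(b, j, b) ∘ j, b ∘ c ∘ g(j, b, b) ∘ h(c, j) ∘ j, b ∘ c ∘ j), j)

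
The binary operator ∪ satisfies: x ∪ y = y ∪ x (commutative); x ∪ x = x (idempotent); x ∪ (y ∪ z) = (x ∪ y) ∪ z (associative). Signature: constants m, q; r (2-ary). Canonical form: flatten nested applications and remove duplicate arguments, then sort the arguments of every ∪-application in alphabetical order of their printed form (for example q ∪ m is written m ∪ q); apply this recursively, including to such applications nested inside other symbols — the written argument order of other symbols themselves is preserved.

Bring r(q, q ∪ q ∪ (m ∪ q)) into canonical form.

Answer: r(q, m ∪ q)

Derivation:
Focus inside:  q ∪ q ∪ (m ∪ q)
Un-nest:  q ∪ q ∪ m ∪ q
Idempotence:  drop duplicate q, q
Sort:  m ∪ q
Rebuild:  r(q, m ∪ q)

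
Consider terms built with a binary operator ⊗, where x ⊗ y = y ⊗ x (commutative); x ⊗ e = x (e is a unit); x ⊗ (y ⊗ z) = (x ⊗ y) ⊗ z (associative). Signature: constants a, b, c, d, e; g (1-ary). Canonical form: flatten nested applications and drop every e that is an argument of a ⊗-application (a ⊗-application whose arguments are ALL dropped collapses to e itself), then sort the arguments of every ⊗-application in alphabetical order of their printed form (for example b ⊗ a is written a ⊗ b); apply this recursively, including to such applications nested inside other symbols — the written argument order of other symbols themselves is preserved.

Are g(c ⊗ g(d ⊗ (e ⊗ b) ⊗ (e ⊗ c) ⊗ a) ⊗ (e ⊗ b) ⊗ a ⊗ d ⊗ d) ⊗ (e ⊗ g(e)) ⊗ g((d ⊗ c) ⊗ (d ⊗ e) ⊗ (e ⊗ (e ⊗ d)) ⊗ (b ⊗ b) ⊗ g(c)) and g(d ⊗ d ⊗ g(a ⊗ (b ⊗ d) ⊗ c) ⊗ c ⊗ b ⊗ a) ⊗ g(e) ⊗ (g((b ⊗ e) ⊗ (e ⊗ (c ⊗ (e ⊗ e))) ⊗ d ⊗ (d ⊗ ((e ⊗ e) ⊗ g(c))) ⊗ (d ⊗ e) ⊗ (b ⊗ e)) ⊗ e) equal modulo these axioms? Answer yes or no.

Answer: yes — both canonical forms are g(a ⊗ b ⊗ c ⊗ d ⊗ d ⊗ g(a ⊗ b ⊗ c ⊗ d)) ⊗ g(b ⊗ b ⊗ c ⊗ d ⊗ d ⊗ d ⊗ g(c)) ⊗ g(e)

Derivation:
Left:  g(c ⊗ g(d ⊗ (e ⊗ b) ⊗ (e ⊗ c) ⊗ a) ⊗ (e ⊗ b) ⊗ a ⊗ d ⊗ d) ⊗ (e ⊗ g(e)) ⊗ g((d ⊗ c) ⊗ (d ⊗ e) ⊗ (e ⊗ (e ⊗ d)) ⊗ (b ⊗ b) ⊗ g(c))
  Merge nested applications:  g(c ⊗ g(d ⊗ (e ⊗ b) ⊗ (e ⊗ c) ⊗ a) ⊗ (e ⊗ b) ⊗ a ⊗ d ⊗ d) ⊗ e ⊗ g(e) ⊗ g((d ⊗ c) ⊗ (d ⊗ e) ⊗ (e ⊗ (e ⊗ d)) ⊗ (b ⊗ b) ⊗ g(c))
  Canonicalize subterm:  g(c ⊗ g(d ⊗ (e ⊗ b) ⊗ (e ⊗ c) ⊗ a) ⊗ (e ⊗ b) ⊗ a ⊗ d ⊗ d)  →  g(a ⊗ b ⊗ c ⊗ d ⊗ d ⊗ g(a ⊗ b ⊗ c ⊗ d))
  Simplify inside:  g((d ⊗ c) ⊗ (d ⊗ e) ⊗ (e ⊗ (e ⊗ d)) ⊗ (b ⊗ b) ⊗ g(c))  →  g(b ⊗ b ⊗ c ⊗ d ⊗ d ⊗ d ⊗ g(c))
  Unit:  drop e
  Sort arguments:  g(a ⊗ b ⊗ c ⊗ d ⊗ d ⊗ g(a ⊗ b ⊗ c ⊗ d)) ⊗ g(b ⊗ b ⊗ c ⊗ d ⊗ d ⊗ d ⊗ g(c)) ⊗ g(e)
Right:  g(d ⊗ d ⊗ g(a ⊗ (b ⊗ d) ⊗ c) ⊗ c ⊗ b ⊗ a) ⊗ g(e) ⊗ (g((b ⊗ e) ⊗ (e ⊗ (c ⊗ (e ⊗ e))) ⊗ d ⊗ (d ⊗ ((e ⊗ e) ⊗ g(c))) ⊗ (d ⊗ e) ⊗ (b ⊗ e)) ⊗ e)
  Flatten:  g(d ⊗ d ⊗ g(a ⊗ (b ⊗ d) ⊗ c) ⊗ c ⊗ b ⊗ a) ⊗ g(e) ⊗ g((b ⊗ e) ⊗ (e ⊗ (c ⊗ (e ⊗ e))) ⊗ d ⊗ (d ⊗ ((e ⊗ e) ⊗ g(c))) ⊗ (d ⊗ e) ⊗ (b ⊗ e)) ⊗ e
  Canonicalize subterm:  g(d ⊗ d ⊗ g(a ⊗ (b ⊗ d) ⊗ c) ⊗ c ⊗ b ⊗ a)  →  g(a ⊗ b ⊗ c ⊗ d ⊗ d ⊗ g(a ⊗ b ⊗ c ⊗ d))
  Inside:  g((b ⊗ e) ⊗ (e ⊗ (c ⊗ (e ⊗ e))) ⊗ d ⊗ (d ⊗ ((e ⊗ e) ⊗ g(c))) ⊗ (d ⊗ e) ⊗ (b ⊗ e))  →  g(b ⊗ b ⊗ c ⊗ d ⊗ d ⊗ d ⊗ g(c))
  Units out:  drop e
  Order the arguments:  g(a ⊗ b ⊗ c ⊗ d ⊗ d ⊗ g(a ⊗ b ⊗ c ⊗ d)) ⊗ g(b ⊗ b ⊗ c ⊗ d ⊗ d ⊗ d ⊗ g(c)) ⊗ g(e)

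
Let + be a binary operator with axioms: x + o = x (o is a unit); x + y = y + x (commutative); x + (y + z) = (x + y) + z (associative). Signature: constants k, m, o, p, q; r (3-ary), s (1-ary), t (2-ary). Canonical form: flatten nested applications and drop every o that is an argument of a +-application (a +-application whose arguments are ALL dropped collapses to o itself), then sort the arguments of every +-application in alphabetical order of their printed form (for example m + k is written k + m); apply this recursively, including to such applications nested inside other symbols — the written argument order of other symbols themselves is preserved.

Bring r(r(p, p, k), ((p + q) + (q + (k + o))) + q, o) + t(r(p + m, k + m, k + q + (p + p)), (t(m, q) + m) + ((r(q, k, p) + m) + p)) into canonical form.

Answer: r(r(p, p, k), k + p + q + q + q, o) + t(r(m + p, k + m, k + p + p + q), m + m + p + r(q, k, p) + t(m, q))

Derivation:
Simplify inside:  r(r(p, p, k), ((p + q) + (q + (k + o))) + q, o)  →  r(r(p, p, k), k + p + q + q + q, o)
Canonicalize subterm:  t(r(p + m, k + m, k + q + (p + p)), (t(m, q) + m) + ((r(q, k, p) + m) + p))  →  t(r(m + p, k + m, k + p + p + q), m + m + p + r(q, k, p) + t(m, q))
Sort:  r(r(p, p, k), k + p + q + q + q, o) + t(r(m + p, k + m, k + p + p + q), m + m + p + r(q, k, p) + t(m, q))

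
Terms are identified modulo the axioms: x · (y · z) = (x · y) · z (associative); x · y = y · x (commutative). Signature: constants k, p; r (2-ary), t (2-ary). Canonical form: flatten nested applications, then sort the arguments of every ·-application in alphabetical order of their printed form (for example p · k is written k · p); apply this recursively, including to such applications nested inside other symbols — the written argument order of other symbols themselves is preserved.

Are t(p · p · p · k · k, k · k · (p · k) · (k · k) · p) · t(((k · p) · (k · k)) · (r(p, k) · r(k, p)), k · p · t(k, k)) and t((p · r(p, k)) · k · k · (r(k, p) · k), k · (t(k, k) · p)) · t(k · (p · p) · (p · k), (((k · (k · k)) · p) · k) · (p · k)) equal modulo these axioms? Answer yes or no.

Left:  t(p · p · p · k · k, k · k · (p · k) · (k · k) · p) · t(((k · p) · (k · k)) · (r(p, k) · r(k, p)), k · p · t(k, k))
  Inside:  t(p · p · p · k · k, k · k · (p · k) · (k · k) · p)  →  t(k · k · p · p · p, k · k · k · k · k · p · p)
  Inside:  t(((k · p) · (k · k)) · (r(p, k) · r(k, p)), k · p · t(k, k))  →  t(k · k · k · p · r(k, p) · r(p, k), k · p · t(k, k))
  Sort:  t(k · k · k · p · r(k, p) · r(p, k), k · p · t(k, k)) · t(k · k · p · p · p, k · k · k · k · k · p · p)
Right:  t((p · r(p, k)) · k · k · (r(k, p) · k), k · (t(k, k) · p)) · t(k · (p · p) · (p · k), (((k · (k · k)) · p) · k) · (p · k))
  Inside:  t((p · r(p, k)) · k · k · (r(k, p) · k), k · (t(k, k) · p))  →  t(k · k · k · p · r(k, p) · r(p, k), k · p · t(k, k))
  Canonicalize subterm:  t(k · (p · p) · (p · k), (((k · (k · k)) · p) · k) · (p · k))  →  t(k · k · p · p · p, k · k · k · k · k · p · p)
  Sort arguments:  t(k · k · k · p · r(k, p) · r(p, k), k · p · t(k, k)) · t(k · k · p · p · p, k · k · k · k · k · p · p)

Answer: yes — both canonical forms are t(k · k · k · p · r(k, p) · r(p, k), k · p · t(k, k)) · t(k · k · p · p · p, k · k · k · k · k · p · p)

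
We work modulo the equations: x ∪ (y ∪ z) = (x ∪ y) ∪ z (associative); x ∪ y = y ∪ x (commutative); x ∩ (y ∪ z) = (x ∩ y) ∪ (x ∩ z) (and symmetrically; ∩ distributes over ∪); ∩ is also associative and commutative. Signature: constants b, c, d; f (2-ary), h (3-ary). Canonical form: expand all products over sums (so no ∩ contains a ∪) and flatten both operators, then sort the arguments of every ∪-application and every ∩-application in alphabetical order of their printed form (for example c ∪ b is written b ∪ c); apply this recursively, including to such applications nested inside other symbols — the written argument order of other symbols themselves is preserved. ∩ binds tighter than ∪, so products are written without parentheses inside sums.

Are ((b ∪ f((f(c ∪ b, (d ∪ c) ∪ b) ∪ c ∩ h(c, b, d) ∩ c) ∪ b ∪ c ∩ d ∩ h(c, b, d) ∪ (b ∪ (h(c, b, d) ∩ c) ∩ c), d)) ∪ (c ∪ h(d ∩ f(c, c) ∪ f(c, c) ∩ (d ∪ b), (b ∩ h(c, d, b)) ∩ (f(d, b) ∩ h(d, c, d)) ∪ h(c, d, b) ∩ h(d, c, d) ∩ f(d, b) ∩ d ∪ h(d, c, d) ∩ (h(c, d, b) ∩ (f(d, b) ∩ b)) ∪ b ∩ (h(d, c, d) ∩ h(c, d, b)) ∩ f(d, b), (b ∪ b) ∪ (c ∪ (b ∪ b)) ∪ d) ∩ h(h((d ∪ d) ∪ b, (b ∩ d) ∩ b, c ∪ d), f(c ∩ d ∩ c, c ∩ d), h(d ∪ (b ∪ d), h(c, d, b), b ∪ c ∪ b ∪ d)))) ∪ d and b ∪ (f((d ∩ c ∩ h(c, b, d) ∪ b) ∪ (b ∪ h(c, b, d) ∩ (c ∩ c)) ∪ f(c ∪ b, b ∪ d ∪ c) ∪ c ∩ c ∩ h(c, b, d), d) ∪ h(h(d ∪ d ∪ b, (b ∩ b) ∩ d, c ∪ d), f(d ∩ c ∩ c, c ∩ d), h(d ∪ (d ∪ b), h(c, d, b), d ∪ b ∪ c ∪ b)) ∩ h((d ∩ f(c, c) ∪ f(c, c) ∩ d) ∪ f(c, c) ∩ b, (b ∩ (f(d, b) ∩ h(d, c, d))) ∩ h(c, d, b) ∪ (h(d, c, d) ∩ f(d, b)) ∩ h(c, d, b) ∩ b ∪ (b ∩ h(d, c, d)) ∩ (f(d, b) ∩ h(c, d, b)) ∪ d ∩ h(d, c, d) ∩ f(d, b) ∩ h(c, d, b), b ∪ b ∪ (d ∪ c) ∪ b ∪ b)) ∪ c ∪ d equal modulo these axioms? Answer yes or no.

Answer: yes — both canonical forms are b ∪ c ∪ d ∪ f(b ∪ b ∪ c ∩ c ∩ h(c, b, d) ∪ c ∩ c ∩ h(c, b, d) ∪ c ∩ d ∩ h(c, b, d) ∪ f(b ∪ c, b ∪ c ∪ d), d) ∪ h(b ∩ f(c, c) ∪ d ∩ f(c, c) ∪ d ∩ f(c, c), b ∩ f(d, b) ∩ h(c, d, b) ∩ h(d, c, d) ∪ b ∩ f(d, b) ∩ h(c, d, b) ∩ h(d, c, d) ∪ b ∩ f(d, b) ∩ h(c, d, b) ∩ h(d, c, d) ∪ d ∩ f(d, b) ∩ h(c, d, b) ∩ h(d, c, d), b ∪ b ∪ b ∪ b ∪ c ∪ d) ∩ h(h(b ∪ d ∪ d, b ∩ b ∩ d, c ∪ d), f(c ∩ c ∩ d, c ∩ d), h(b ∪ d ∪ d, h(c, d, b), b ∪ b ∪ c ∪ d))

Derivation:
Left:  ((b ∪ f((f(c ∪ b, (d ∪ c) ∪ b) ∪ c ∩ h(c, b, d) ∩ c) ∪ b ∪ c ∩ d ∩ h(c, b, d) ∪ (b ∪ (h(c, b, d) ∩ c) ∩ c), d)) ∪ (c ∪ h(d ∩ f(c, c) ∪ f(c, c) ∩ (d ∪ b), (b ∩ h(c, d, b)) ∩ (f(d, b) ∩ h(d, c, d)) ∪ h(c, d, b) ∩ h(d, c, d) ∩ f(d, b) ∩ d ∪ h(d, c, d) ∩ (h(c, d, b) ∩ (f(d, b) ∩ b)) ∪ b ∩ (h(d, c, d) ∩ h(c, d, b)) ∩ f(d, b), (b ∪ b) ∪ (c ∪ (b ∪ b)) ∪ d) ∩ h(h((d ∪ d) ∪ b, (b ∩ d) ∩ b, c ∪ d), f(c ∩ d ∩ c, c ∩ d), h(d ∪ (b ∪ d), h(c, d, b), b ∪ c ∪ b ∪ d)))) ∪ d
  Expand:  b ∪ f(b ∪ b ∪ c ∩ c ∩ h(c, b, d) ∪ c ∩ c ∩ h(c, b, d) ∪ c ∩ d ∩ h(c, b, d) ∪ f(b ∪ c, b ∪ c ∪ d), d) ∪ c ∪ h(b ∩ f(c, c) ∪ d ∩ f(c, c) ∪ d ∩ f(c, c), b ∩ f(d, b) ∩ h(c, d, b) ∩ h(d, c, d) ∪ b ∩ f(d, b) ∩ h(c, d, b) ∩ h(d, c, d) ∪ b ∩ f(d, b) ∩ h(c, d, b) ∩ h(d, c, d) ∪ d ∩ f(d, b) ∩ h(c, d, b) ∩ h(d, c, d), b ∪ b ∪ b ∪ b ∪ c ∪ d) ∩ h(h(b ∪ d ∪ d, b ∩ b ∩ d, c ∪ d), f(c ∩ c ∩ d, c ∩ d), h(b ∪ d ∪ d, h(c, d, b), b ∪ b ∪ c ∪ d)) ∪ d
  Sort arguments:  b ∪ c ∪ d ∪ f(b ∪ b ∪ c ∩ c ∩ h(c, b, d) ∪ c ∩ c ∩ h(c, b, d) ∪ c ∩ d ∩ h(c, b, d) ∪ f(b ∪ c, b ∪ c ∪ d), d) ∪ h(b ∩ f(c, c) ∪ d ∩ f(c, c) ∪ d ∩ f(c, c), b ∩ f(d, b) ∩ h(c, d, b) ∩ h(d, c, d) ∪ b ∩ f(d, b) ∩ h(c, d, b) ∩ h(d, c, d) ∪ b ∩ f(d, b) ∩ h(c, d, b) ∩ h(d, c, d) ∪ d ∩ f(d, b) ∩ h(c, d, b) ∩ h(d, c, d), b ∪ b ∪ b ∪ b ∪ c ∪ d) ∩ h(h(b ∪ d ∪ d, b ∩ b ∩ d, c ∪ d), f(c ∩ c ∩ d, c ∩ d), h(b ∪ d ∪ d, h(c, d, b), b ∪ b ∪ c ∪ d))
Right:  b ∪ (f((d ∩ c ∩ h(c, b, d) ∪ b) ∪ (b ∪ h(c, b, d) ∩ (c ∩ c)) ∪ f(c ∪ b, b ∪ d ∪ c) ∪ c ∩ c ∩ h(c, b, d), d) ∪ h(h(d ∪ d ∪ b, (b ∩ b) ∩ d, c ∪ d), f(d ∩ c ∩ c, c ∩ d), h(d ∪ (d ∪ b), h(c, d, b), d ∪ b ∪ c ∪ b)) ∩ h((d ∩ f(c, c) ∪ f(c, c) ∩ d) ∪ f(c, c) ∩ b, (b ∩ (f(d, b) ∩ h(d, c, d))) ∩ h(c, d, b) ∪ (h(d, c, d) ∩ f(d, b)) ∩ h(c, d, b) ∩ b ∪ (b ∩ h(d, c, d)) ∩ (f(d, b) ∩ h(c, d, b)) ∪ d ∩ h(d, c, d) ∩ f(d, b) ∩ h(c, d, b), b ∪ b ∪ (d ∪ c) ∪ b ∪ b)) ∪ c ∪ d
  Merge nested applications:  b ∪ f(b ∪ b ∪ c ∩ c ∩ h(c, b, d) ∪ c ∩ c ∩ h(c, b, d) ∪ c ∩ d ∩ h(c, b, d) ∪ f(b ∪ c, b ∪ c ∪ d), d) ∪ h(b ∩ f(c, c) ∪ d ∩ f(c, c) ∪ d ∩ f(c, c), b ∩ f(d, b) ∩ h(c, d, b) ∩ h(d, c, d) ∪ b ∩ f(d, b) ∩ h(c, d, b) ∩ h(d, c, d) ∪ b ∩ f(d, b) ∩ h(c, d, b) ∩ h(d, c, d) ∪ d ∩ f(d, b) ∩ h(c, d, b) ∩ h(d, c, d), b ∪ b ∪ b ∪ b ∪ c ∪ d) ∩ h(h(b ∪ d ∪ d, b ∩ b ∩ d, c ∪ d), f(c ∩ c ∩ d, c ∩ d), h(b ∪ d ∪ d, h(c, d, b), b ∪ b ∪ c ∪ d)) ∪ c ∪ d
  Sort arguments:  b ∪ c ∪ d ∪ f(b ∪ b ∪ c ∩ c ∩ h(c, b, d) ∪ c ∩ c ∩ h(c, b, d) ∪ c ∩ d ∩ h(c, b, d) ∪ f(b ∪ c, b ∪ c ∪ d), d) ∪ h(b ∩ f(c, c) ∪ d ∩ f(c, c) ∪ d ∩ f(c, c), b ∩ f(d, b) ∩ h(c, d, b) ∩ h(d, c, d) ∪ b ∩ f(d, b) ∩ h(c, d, b) ∩ h(d, c, d) ∪ b ∩ f(d, b) ∩ h(c, d, b) ∩ h(d, c, d) ∪ d ∩ f(d, b) ∩ h(c, d, b) ∩ h(d, c, d), b ∪ b ∪ b ∪ b ∪ c ∪ d) ∩ h(h(b ∪ d ∪ d, b ∩ b ∩ d, c ∪ d), f(c ∩ c ∩ d, c ∩ d), h(b ∪ d ∪ d, h(c, d, b), b ∪ b ∪ c ∪ d))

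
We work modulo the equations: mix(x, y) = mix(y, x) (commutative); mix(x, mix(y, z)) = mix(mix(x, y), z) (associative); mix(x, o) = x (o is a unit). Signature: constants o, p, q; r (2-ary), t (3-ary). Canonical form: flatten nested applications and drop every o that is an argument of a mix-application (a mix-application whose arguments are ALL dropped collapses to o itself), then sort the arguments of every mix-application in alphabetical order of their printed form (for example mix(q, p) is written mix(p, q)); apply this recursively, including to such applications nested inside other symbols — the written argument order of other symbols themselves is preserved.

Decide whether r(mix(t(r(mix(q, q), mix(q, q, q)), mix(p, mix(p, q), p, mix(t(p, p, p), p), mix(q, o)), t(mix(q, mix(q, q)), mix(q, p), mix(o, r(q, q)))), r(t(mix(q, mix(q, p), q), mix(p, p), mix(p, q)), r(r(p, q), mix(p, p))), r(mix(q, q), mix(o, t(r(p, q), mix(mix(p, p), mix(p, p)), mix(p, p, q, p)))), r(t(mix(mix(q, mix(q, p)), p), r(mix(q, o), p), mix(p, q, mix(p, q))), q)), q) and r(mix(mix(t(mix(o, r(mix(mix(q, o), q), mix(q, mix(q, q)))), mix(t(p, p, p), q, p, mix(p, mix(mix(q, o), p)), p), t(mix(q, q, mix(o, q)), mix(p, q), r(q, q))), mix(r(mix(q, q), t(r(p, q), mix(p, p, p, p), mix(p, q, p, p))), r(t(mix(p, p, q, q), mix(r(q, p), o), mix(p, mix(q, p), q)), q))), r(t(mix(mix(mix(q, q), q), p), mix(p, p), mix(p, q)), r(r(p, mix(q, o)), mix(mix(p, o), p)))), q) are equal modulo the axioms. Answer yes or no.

Answer: yes — both canonical forms are r(mix(r(mix(q, q), t(r(p, q), mix(p, p, p, p), mix(p, p, p, q))), r(t(mix(p, p, q, q), r(q, p), mix(p, p, q, q)), q), r(t(mix(p, q, q, q), mix(p, p), mix(p, q)), r(r(p, q), mix(p, p))), t(r(mix(q, q), mix(q, q, q)), mix(p, p, p, p, q, q, t(p, p, p)), t(mix(q, q, q), mix(p, q), r(q, q)))), q)

Derivation:
Left:  r(mix(t(r(mix(q, q), mix(q, q, q)), mix(p, mix(p, q), p, mix(t(p, p, p), p), mix(q, o)), t(mix(q, mix(q, q)), mix(q, p), mix(o, r(q, q)))), r(t(mix(q, mix(q, p), q), mix(p, p), mix(p, q)), r(r(p, q), mix(p, p))), r(mix(q, q), mix(o, t(r(p, q), mix(mix(p, p), mix(p, p)), mix(p, p, q, p)))), r(t(mix(mix(q, mix(q, p)), p), r(mix(q, o), p), mix(p, q, mix(p, q))), q)), q)
  Work inside:  mix(t(r(mix(q, q), mix(q, q, q)), mix(p, mix(p, q), p, mix(t(p, p, p), p), mix(q, o)), t(mix(q, mix(q, q)), mix(q, p), mix(o, r(q, q)))), r(t(mix(q, mix(q, p), q), mix(p, p), mix(p, q)), r(r(p, q), mix(p, p))), r(mix(q, q), mix(o, t(r(p, q), mix(mix(p, p), mix(p, p)), mix(p, p, q, p)))), r(t(mix(mix(q, mix(q, p)), p), r(mix(q, o), p), mix(p, q, mix(p, q))), q))
  Canonicalize subterm:  t(r(mix(q, q), mix(q, q, q)), mix(p, mix(p, q), p, mix(t(p, p, p), p), mix(q, o)), t(mix(q, mix(q, q)), mix(q, p), mix(o, r(q, q))))  →  t(r(mix(q, q), mix(q, q, q)), mix(p, p, p, p, q, q, t(p, p, p)), t(mix(q, q, q), mix(p, q), r(q, q)))
  Canonicalize subterm:  r(t(mix(q, mix(q, p), q), mix(p, p), mix(p, q)), r(r(p, q), mix(p, p)))  →  r(t(mix(p, q, q, q), mix(p, p), mix(p, q)), r(r(p, q), mix(p, p)))
  Canonicalize subterm:  r(mix(q, q), mix(o, t(r(p, q), mix(mix(p, p), mix(p, p)), mix(p, p, q, p))))  →  r(mix(q, q), t(r(p, q), mix(p, p, p, p), mix(p, p, p, q)))
  Sort:  mix(r(mix(q, q), t(r(p, q), mix(p, p, p, p), mix(p, p, p, q))), r(t(mix(p, p, q, q), r(q, p), mix(p, p, q, q)), q), r(t(mix(p, q, q, q), mix(p, p), mix(p, q)), r(r(p, q), mix(p, p))), t(r(mix(q, q), mix(q, q, q)), mix(p, p, p, p, q, q, t(p, p, p)), t(mix(q, q, q), mix(p, q), r(q, q))))
  Rebuild:  r(mix(r(mix(q, q), t(r(p, q), mix(p, p, p, p), mix(p, p, p, q))), r(t(mix(p, p, q, q), r(q, p), mix(p, p, q, q)), q), r(t(mix(p, q, q, q), mix(p, p), mix(p, q)), r(r(p, q), mix(p, p))), t(r(mix(q, q), mix(q, q, q)), mix(p, p, p, p, q, q, t(p, p, p)), t(mix(q, q, q), mix(p, q), r(q, q)))), q)
Right:  r(mix(mix(t(mix(o, r(mix(mix(q, o), q), mix(q, mix(q, q)))), mix(t(p, p, p), q, p, mix(p, mix(mix(q, o), p)), p), t(mix(q, q, mix(o, q)), mix(p, q), r(q, q))), mix(r(mix(q, q), t(r(p, q), mix(p, p, p, p), mix(p, q, p, p))), r(t(mix(p, p, q, q), mix(r(q, p), o), mix(p, mix(q, p), q)), q))), r(t(mix(mix(mix(q, q), q), p), mix(p, p), mix(p, q)), r(r(p, mix(q, o)), mix(mix(p, o), p)))), q)
  Focus inside:  mix(mix(t(mix(o, r(mix(mix(q, o), q), mix(q, mix(q, q)))), mix(t(p, p, p), q, p, mix(p, mix(mix(q, o), p)), p), t(mix(q, q, mix(o, q)), mix(p, q), r(q, q))), mix(r(mix(q, q), t(r(p, q), mix(p, p, p, p), mix(p, q, p, p))), r(t(mix(p, p, q, q), mix(r(q, p), o), mix(p, mix(q, p), q)), q))), r(t(mix(mix(mix(q, q), q), p), mix(p, p), mix(p, q)), r(r(p, mix(q, o)), mix(mix(p, o), p))))
  Un-nest:  mix(t(mix(o, r(mix(mix(q, o), q), mix(q, mix(q, q)))), mix(t(p, p, p), q, p, mix(p, mix(mix(q, o), p)), p), t(mix(q, q, mix(o, q)), mix(p, q), r(q, q))), r(mix(q, q), t(r(p, q), mix(p, p, p, p), mix(p, q, p, p))), r(t(mix(p, p, q, q), mix(r(q, p), o), mix(p, mix(q, p), q)), q), r(t(mix(mix(mix(q, q), q), p), mix(p, p), mix(p, q)), r(r(p, mix(q, o)), mix(mix(p, o), p))))
  Inside:  t(mix(o, r(mix(mix(q, o), q), mix(q, mix(q, q)))), mix(t(p, p, p), q, p, mix(p, mix(mix(q, o), p)), p), t(mix(q, q, mix(o, q)), mix(p, q), r(q, q)))  →  t(r(mix(q, q), mix(q, q, q)), mix(p, p, p, p, q, q, t(p, p, p)), t(mix(q, q, q), mix(p, q), r(q, q)))
  Canonicalize subterm:  r(mix(q, q), t(r(p, q), mix(p, p, p, p), mix(p, q, p, p)))  →  r(mix(q, q), t(r(p, q), mix(p, p, p, p), mix(p, p, p, q)))
  Canonicalize subterm:  r(t(mix(p, p, q, q), mix(r(q, p), o), mix(p, mix(q, p), q)), q)  →  r(t(mix(p, p, q, q), r(q, p), mix(p, p, q, q)), q)
  Sort arguments:  mix(r(mix(q, q), t(r(p, q), mix(p, p, p, p), mix(p, p, p, q))), r(t(mix(p, p, q, q), r(q, p), mix(p, p, q, q)), q), r(t(mix(p, q, q, q), mix(p, p), mix(p, q)), r(r(p, q), mix(p, p))), t(r(mix(q, q), mix(q, q, q)), mix(p, p, p, p, q, q, t(p, p, p)), t(mix(q, q, q), mix(p, q), r(q, q))))
  Reassemble:  r(mix(r(mix(q, q), t(r(p, q), mix(p, p, p, p), mix(p, p, p, q))), r(t(mix(p, p, q, q), r(q, p), mix(p, p, q, q)), q), r(t(mix(p, q, q, q), mix(p, p), mix(p, q)), r(r(p, q), mix(p, p))), t(r(mix(q, q), mix(q, q, q)), mix(p, p, p, p, q, q, t(p, p, p)), t(mix(q, q, q), mix(p, q), r(q, q)))), q)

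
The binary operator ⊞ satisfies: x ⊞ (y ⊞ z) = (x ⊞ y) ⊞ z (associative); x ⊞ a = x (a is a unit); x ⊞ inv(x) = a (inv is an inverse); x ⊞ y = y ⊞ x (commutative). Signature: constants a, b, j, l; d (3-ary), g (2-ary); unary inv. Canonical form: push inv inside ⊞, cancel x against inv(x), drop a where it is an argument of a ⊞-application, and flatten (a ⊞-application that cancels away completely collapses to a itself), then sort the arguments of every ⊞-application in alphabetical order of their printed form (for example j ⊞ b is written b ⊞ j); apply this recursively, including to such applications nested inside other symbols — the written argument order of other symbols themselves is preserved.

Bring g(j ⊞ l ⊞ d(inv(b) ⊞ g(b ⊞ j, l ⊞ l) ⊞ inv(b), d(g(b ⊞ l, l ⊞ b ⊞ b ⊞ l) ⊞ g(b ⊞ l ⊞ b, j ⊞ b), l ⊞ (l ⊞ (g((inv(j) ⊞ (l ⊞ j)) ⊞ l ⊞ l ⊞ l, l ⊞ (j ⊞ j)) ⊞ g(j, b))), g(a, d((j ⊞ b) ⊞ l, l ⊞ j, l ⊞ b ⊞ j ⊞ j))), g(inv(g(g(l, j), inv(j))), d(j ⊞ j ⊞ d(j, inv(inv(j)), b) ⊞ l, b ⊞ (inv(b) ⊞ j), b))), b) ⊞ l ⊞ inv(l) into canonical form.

Push inv inside:  distribute inv over ⊞ and collapse double inv
Cancel inverse pairs:  l cancels
Collect:  g(d(g(b ⊞ j, l ⊞ l) ⊞ inv(b) ⊞ inv(b), d(g(b ⊞ b ⊞ l, b ⊞ j) ⊞ g(b ⊞ l, b ⊞ b ⊞ l ⊞ l), g(j, b) ⊞ g(l ⊞ l ⊞ l ⊞ l, j ⊞ j ⊞ l) ⊞ l ⊞ l, g(a, d(b ⊞ j ⊞ l, j ⊞ l, b ⊞ j ⊞ j ⊞ l))), g(inv(g(g(l, j), inv(j))), d(d(j, j, b) ⊞ j ⊞ j ⊞ l, j, b))) ⊞ j ⊞ l, b)

Answer: g(d(g(b ⊞ j, l ⊞ l) ⊞ inv(b) ⊞ inv(b), d(g(b ⊞ b ⊞ l, b ⊞ j) ⊞ g(b ⊞ l, b ⊞ b ⊞ l ⊞ l), g(j, b) ⊞ g(l ⊞ l ⊞ l ⊞ l, j ⊞ j ⊞ l) ⊞ l ⊞ l, g(a, d(b ⊞ j ⊞ l, j ⊞ l, b ⊞ j ⊞ j ⊞ l))), g(inv(g(g(l, j), inv(j))), d(d(j, j, b) ⊞ j ⊞ j ⊞ l, j, b))) ⊞ j ⊞ l, b)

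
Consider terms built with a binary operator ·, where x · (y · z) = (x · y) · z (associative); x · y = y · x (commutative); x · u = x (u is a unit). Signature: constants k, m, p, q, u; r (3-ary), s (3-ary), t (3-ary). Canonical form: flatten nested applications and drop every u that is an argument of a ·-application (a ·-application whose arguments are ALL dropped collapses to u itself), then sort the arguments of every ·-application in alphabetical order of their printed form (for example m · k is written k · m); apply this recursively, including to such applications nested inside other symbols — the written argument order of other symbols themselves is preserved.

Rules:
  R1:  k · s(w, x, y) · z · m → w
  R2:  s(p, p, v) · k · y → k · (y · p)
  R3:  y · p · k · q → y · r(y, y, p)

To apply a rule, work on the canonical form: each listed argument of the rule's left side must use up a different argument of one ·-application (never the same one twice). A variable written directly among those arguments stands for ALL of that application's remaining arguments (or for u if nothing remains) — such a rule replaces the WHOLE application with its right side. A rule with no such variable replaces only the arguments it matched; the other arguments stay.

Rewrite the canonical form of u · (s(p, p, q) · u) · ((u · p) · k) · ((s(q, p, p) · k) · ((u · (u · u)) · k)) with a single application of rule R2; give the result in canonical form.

Canonical form:  k · k · k · p · s(p, p, q) · s(q, p, p)
Apply R2:  consuming k, s(p, p, q);  v := q, y := k · k · p · s(q, p, p)
The extension variable absorbs all remaining arguments, so the whole application is rewritten.
New term:  k · k · k · p · p · s(q, p, p)

Answer: k · k · k · p · p · s(q, p, p)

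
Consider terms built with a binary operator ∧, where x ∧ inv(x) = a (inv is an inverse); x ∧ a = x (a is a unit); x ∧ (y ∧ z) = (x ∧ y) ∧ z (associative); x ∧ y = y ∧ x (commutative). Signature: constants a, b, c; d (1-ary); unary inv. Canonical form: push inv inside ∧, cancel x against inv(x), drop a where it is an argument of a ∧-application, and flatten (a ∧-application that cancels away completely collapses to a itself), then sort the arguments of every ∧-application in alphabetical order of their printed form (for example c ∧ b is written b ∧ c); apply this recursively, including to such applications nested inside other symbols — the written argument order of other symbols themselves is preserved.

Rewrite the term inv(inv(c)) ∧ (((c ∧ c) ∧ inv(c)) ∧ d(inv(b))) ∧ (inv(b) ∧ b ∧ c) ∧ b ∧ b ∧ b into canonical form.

Answer: b ∧ b ∧ b ∧ c ∧ c ∧ c ∧ d(inv(b))

Derivation:
Push inv inside:  distribute inv over ∧ and collapse double inv
Collect:  c ∧ c ∧ c ∧ d(inv(b)) ∧ b ∧ b ∧ b
Order the arguments:  b ∧ b ∧ b ∧ c ∧ c ∧ c ∧ d(inv(b))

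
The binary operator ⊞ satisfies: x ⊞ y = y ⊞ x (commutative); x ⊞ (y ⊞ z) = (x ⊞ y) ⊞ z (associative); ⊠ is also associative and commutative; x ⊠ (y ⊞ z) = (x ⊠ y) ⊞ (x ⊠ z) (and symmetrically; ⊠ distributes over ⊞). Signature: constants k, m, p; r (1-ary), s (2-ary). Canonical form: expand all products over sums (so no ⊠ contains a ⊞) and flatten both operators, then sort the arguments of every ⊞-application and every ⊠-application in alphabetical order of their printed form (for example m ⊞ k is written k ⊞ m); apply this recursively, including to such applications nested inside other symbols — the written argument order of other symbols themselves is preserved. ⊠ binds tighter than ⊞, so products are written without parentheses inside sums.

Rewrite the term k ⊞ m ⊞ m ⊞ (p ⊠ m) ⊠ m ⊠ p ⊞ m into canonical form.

Un-nest:  k ⊞ m ⊞ m ⊞ m ⊠ m ⊠ p ⊠ p ⊞ m
Sort arguments:  k ⊞ m ⊞ m ⊞ m ⊞ m ⊠ m ⊠ p ⊠ p

Answer: k ⊞ m ⊞ m ⊞ m ⊞ m ⊠ m ⊠ p ⊠ p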